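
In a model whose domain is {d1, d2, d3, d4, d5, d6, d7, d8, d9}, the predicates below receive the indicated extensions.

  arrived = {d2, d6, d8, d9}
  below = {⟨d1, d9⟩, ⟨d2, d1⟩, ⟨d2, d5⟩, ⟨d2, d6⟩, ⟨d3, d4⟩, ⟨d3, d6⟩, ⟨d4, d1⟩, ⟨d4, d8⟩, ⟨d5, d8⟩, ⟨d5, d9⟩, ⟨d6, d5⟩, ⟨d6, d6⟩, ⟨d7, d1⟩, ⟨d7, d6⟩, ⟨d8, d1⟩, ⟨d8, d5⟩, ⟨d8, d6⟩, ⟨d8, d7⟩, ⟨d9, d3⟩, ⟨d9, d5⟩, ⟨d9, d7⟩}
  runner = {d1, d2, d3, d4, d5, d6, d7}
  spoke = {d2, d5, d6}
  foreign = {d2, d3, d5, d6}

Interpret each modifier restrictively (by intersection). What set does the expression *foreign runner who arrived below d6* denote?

{d2, d6}

⟦who arrived⟧ = ⟦arrived⟧ = {d2, d6, d8, d9}
⟦below d6⟧ = {x : ⟨x, d6⟩ ∈ ⟦below⟧} = {d2, d3, d6, d7, d8}
⟦runner⟧ = {d1, d2, d3, d4, d5, d6, d7}
… ∩ ⟦who arrived⟧ = {d1, d2, d3, d4, d5, d6, d7} ∩ {d2, d6, d8, d9} = {d2, d6}
… ∩ ⟦below d6⟧ = {d2, d6} ∩ {d2, d3, d6, d7, d8} = {d2, d6}
… ∩ ⟦foreign⟧ = {d2, d6} ∩ {d2, d3, d5, d6} = {d2, d6}
So ⟦foreign runner who arrived below d6⟧ = {d2, d6}.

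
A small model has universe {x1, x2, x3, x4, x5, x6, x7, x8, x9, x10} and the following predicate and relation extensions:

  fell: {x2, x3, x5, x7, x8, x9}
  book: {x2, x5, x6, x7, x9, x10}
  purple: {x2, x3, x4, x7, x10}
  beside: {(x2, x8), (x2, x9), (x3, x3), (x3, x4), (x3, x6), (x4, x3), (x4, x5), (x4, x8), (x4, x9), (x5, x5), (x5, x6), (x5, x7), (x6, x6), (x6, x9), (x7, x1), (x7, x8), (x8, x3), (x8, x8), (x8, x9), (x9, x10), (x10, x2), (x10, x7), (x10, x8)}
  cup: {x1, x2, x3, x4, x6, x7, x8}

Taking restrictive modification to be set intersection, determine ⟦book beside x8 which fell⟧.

⟦beside x8⟧ = {x : ⟨x, x8⟩ ∈ ⟦beside⟧} = {x2, x4, x7, x8, x10}
⟦which fell⟧ = ⟦fell⟧ = {x2, x3, x5, x7, x8, x9}
⟦book⟧ = {x2, x5, x6, x7, x9, x10}
… ∩ ⟦beside x8⟧ = {x2, x5, x6, x7, x9, x10} ∩ {x2, x4, x7, x8, x10} = {x2, x7, x10}
… ∩ ⟦which fell⟧ = {x2, x7, x10} ∩ {x2, x3, x5, x7, x8, x9} = {x2, x7}
So ⟦book beside x8 which fell⟧ = {x2, x7}.

{x2, x7}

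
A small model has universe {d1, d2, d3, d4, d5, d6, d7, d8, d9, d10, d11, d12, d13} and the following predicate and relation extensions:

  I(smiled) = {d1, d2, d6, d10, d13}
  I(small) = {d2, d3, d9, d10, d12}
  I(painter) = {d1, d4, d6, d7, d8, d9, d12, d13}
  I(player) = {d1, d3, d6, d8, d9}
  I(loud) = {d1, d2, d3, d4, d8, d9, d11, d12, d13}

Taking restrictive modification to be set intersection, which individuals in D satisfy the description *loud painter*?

{d1, d4, d8, d9, d12, d13}

⟦painter⟧ = {d1, d4, d6, d7, d8, d9, d12, d13}
… ∩ ⟦loud⟧ = {d1, d4, d6, d7, d8, d9, d12, d13} ∩ {d1, d2, d3, d4, d8, d9, d11, d12, d13} = {d1, d4, d8, d9, d12, d13}
So ⟦loud painter⟧ = {d1, d4, d8, d9, d12, d13}.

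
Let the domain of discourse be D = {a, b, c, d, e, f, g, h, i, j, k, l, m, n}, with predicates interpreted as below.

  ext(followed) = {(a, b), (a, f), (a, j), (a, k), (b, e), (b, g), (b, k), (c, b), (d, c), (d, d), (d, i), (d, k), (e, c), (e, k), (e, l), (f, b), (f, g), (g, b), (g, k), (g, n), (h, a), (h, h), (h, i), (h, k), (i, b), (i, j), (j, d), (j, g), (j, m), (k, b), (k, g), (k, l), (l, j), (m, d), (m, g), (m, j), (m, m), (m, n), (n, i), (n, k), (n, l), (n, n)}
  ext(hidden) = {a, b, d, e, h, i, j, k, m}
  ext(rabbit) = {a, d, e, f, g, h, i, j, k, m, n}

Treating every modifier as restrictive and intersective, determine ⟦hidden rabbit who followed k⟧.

{a, d, e, h}

⟦who followed k⟧ = {x : ⟨x, k⟩ ∈ ⟦followed⟧} = {a, b, d, e, g, h, n}
⟦rabbit⟧ = {a, d, e, f, g, h, i, j, k, m, n}
… ∩ ⟦who followed k⟧ = {a, d, e, f, g, h, i, j, k, m, n} ∩ {a, b, d, e, g, h, n} = {a, d, e, g, h, n}
… ∩ ⟦hidden⟧ = {a, d, e, g, h, n} ∩ {a, b, d, e, h, i, j, k, m} = {a, d, e, h}
So ⟦hidden rabbit who followed k⟧ = {a, d, e, h}.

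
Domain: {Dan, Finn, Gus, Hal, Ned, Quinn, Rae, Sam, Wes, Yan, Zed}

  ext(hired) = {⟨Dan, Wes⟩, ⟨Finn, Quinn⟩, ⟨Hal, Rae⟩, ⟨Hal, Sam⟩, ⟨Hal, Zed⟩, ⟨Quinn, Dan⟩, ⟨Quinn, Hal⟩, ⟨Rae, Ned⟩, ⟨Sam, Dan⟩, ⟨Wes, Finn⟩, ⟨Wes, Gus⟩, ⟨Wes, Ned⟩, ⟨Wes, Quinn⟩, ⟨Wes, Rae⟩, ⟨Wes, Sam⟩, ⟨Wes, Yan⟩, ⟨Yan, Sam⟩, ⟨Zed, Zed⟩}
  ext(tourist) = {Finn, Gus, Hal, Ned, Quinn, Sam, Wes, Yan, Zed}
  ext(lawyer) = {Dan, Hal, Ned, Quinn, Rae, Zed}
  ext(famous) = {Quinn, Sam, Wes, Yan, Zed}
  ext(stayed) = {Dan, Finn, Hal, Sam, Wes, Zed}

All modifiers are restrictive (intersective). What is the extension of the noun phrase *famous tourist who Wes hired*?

⟦who Wes hired⟧ = {x : ⟨Wes, x⟩ ∈ ⟦hired⟧} = {Finn, Gus, Ned, Quinn, Rae, Sam, Yan}
⟦tourist⟧ = {Finn, Gus, Hal, Ned, Quinn, Sam, Wes, Yan, Zed}
… ∩ ⟦who Wes hired⟧ = {Finn, Gus, Hal, Ned, Quinn, Sam, Wes, Yan, Zed} ∩ {Finn, Gus, Ned, Quinn, Rae, Sam, Yan} = {Finn, Gus, Ned, Quinn, Sam, Yan}
… ∩ ⟦famous⟧ = {Finn, Gus, Ned, Quinn, Sam, Yan} ∩ {Quinn, Sam, Wes, Yan, Zed} = {Quinn, Sam, Yan}
So ⟦famous tourist who Wes hired⟧ = {Quinn, Sam, Yan}.

{Quinn, Sam, Yan}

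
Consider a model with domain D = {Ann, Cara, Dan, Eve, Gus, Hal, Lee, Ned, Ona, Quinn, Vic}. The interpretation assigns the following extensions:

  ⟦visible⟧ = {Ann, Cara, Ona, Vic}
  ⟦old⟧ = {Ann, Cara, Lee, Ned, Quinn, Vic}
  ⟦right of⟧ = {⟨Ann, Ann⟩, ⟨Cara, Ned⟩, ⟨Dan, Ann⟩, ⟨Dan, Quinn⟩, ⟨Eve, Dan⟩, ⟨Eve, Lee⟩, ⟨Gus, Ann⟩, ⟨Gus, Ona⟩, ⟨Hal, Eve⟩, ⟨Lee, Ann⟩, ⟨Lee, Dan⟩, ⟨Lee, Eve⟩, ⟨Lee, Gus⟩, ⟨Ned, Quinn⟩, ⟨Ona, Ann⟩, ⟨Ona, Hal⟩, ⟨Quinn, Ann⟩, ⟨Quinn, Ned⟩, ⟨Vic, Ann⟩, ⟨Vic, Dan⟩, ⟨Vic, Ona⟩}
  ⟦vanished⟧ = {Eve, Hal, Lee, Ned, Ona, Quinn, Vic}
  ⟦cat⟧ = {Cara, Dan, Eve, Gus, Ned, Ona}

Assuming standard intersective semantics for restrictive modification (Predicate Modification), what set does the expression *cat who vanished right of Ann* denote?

{Ona}

⟦who vanished⟧ = ⟦vanished⟧ = {Eve, Hal, Lee, Ned, Ona, Quinn, Vic}
⟦right of Ann⟧ = {x : ⟨x, Ann⟩ ∈ ⟦right of⟧} = {Ann, Dan, Gus, Lee, Ona, Quinn, Vic}
⟦cat⟧ = {Cara, Dan, Eve, Gus, Ned, Ona}
… ∩ ⟦who vanished⟧ = {Cara, Dan, Eve, Gus, Ned, Ona} ∩ {Eve, Hal, Lee, Ned, Ona, Quinn, Vic} = {Eve, Ned, Ona}
… ∩ ⟦right of Ann⟧ = {Eve, Ned, Ona} ∩ {Ann, Dan, Gus, Lee, Ona, Quinn, Vic} = {Ona}
So ⟦cat who vanished right of Ann⟧ = {Ona}.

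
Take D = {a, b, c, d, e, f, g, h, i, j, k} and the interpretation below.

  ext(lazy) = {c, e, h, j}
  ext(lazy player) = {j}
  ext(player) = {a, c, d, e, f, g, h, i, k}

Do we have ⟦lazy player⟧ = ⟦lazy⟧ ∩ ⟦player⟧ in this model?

no

⟦lazy⟧ ∩ ⟦player⟧ = {c, e, h, j} ∩ {a, c, d, e, f, g, h, i, k} = {c, e, h}
Observed ⟦lazy player⟧ = {j}.
These differ, so the modifier is not intersective in this model.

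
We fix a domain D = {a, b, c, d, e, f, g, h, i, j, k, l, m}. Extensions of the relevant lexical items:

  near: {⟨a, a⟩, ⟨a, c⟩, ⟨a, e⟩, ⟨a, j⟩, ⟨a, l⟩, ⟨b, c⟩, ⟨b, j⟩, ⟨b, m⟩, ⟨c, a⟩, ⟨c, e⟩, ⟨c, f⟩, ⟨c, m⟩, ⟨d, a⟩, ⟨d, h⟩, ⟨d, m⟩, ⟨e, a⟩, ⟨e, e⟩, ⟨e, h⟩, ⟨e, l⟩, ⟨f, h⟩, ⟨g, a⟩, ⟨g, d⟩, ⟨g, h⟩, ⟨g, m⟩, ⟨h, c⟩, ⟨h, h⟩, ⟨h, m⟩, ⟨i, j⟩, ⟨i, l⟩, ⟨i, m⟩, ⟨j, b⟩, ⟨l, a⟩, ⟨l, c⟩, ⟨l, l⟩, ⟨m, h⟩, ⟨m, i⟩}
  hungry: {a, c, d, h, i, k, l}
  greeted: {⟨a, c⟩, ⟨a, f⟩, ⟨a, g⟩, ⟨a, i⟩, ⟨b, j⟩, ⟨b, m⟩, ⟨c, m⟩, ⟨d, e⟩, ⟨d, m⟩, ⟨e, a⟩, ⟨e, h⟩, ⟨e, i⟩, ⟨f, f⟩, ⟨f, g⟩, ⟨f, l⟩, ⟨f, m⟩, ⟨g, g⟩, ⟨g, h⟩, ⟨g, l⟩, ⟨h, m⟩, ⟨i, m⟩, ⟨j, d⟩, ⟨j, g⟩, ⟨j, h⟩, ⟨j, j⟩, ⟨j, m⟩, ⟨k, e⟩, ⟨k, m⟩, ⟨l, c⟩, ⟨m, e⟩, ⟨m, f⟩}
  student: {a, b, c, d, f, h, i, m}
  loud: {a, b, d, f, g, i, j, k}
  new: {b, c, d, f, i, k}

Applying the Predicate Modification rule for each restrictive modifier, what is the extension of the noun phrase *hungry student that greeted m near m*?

⟦that greeted m⟧ = {x : ⟨x, m⟩ ∈ ⟦greeted⟧} = {b, c, d, f, h, i, j, k}
⟦near m⟧ = {x : ⟨x, m⟩ ∈ ⟦near⟧} = {b, c, d, g, h, i}
⟦student⟧ = {a, b, c, d, f, h, i, m}
… ∩ ⟦that greeted m⟧ = {a, b, c, d, f, h, i, m} ∩ {b, c, d, f, h, i, j, k} = {b, c, d, f, h, i}
… ∩ ⟦near m⟧ = {b, c, d, f, h, i} ∩ {b, c, d, g, h, i} = {b, c, d, h, i}
… ∩ ⟦hungry⟧ = {b, c, d, h, i} ∩ {a, c, d, h, i, k, l} = {c, d, h, i}
So ⟦hungry student that greeted m near m⟧ = {c, d, h, i}.

{c, d, h, i}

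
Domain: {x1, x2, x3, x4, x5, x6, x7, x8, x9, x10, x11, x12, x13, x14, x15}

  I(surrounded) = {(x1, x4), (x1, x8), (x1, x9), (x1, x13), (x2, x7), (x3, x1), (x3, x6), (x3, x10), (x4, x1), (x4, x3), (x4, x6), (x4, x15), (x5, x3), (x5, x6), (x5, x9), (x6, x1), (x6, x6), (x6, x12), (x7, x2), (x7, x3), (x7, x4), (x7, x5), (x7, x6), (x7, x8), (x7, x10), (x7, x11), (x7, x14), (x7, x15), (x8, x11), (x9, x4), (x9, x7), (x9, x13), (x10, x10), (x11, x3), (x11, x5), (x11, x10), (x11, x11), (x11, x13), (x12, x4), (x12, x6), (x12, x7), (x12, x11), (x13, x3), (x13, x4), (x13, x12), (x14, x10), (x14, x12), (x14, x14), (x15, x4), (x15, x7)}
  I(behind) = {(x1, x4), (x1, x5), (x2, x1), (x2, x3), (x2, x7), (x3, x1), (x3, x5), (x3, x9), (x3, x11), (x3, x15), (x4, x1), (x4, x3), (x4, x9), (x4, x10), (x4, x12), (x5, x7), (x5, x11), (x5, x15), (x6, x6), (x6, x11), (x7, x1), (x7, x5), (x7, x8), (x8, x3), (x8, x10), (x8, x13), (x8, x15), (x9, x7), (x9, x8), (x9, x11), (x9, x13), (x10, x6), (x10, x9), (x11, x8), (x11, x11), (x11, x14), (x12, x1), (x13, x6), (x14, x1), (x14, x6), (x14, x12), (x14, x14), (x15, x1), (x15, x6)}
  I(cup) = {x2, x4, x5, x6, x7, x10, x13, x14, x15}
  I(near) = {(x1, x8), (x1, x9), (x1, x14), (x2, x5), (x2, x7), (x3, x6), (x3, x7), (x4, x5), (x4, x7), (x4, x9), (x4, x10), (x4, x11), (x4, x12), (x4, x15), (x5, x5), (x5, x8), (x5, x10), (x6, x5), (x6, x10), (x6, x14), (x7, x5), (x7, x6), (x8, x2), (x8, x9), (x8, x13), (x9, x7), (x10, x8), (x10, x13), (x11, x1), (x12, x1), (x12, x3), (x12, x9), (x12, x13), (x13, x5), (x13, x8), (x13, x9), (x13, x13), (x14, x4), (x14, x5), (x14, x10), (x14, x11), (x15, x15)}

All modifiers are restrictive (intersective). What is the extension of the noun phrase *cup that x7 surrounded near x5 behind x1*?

{x2, x4, x14}

⟦that x7 surrounded⟧ = {x : ⟨x7, x⟩ ∈ ⟦surrounded⟧} = {x2, x3, x4, x5, x6, x8, x10, x11, x14, x15}
⟦near x5⟧ = {x : ⟨x, x5⟩ ∈ ⟦near⟧} = {x2, x4, x5, x6, x7, x13, x14}
⟦behind x1⟧ = {x : ⟨x, x1⟩ ∈ ⟦behind⟧} = {x2, x3, x4, x7, x12, x14, x15}
⟦cup⟧ = {x2, x4, x5, x6, x7, x10, x13, x14, x15}
… ∩ ⟦that x7 surrounded⟧ = {x2, x4, x5, x6, x7, x10, x13, x14, x15} ∩ {x2, x3, x4, x5, x6, x8, x10, x11, x14, x15} = {x2, x4, x5, x6, x10, x14, x15}
… ∩ ⟦near x5⟧ = {x2, x4, x5, x6, x10, x14, x15} ∩ {x2, x4, x5, x6, x7, x13, x14} = {x2, x4, x5, x6, x14}
… ∩ ⟦behind x1⟧ = {x2, x4, x5, x6, x14} ∩ {x2, x3, x4, x7, x12, x14, x15} = {x2, x4, x14}
So ⟦cup that x7 surrounded near x5 behind x1⟧ = {x2, x4, x14}.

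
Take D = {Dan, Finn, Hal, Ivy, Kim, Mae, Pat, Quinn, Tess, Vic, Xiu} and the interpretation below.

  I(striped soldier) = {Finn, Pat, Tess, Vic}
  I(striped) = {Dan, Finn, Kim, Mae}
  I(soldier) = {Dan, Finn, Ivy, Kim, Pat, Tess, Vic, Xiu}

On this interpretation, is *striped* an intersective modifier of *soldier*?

⟦striped⟧ ∩ ⟦soldier⟧ = {Dan, Finn, Kim, Mae} ∩ {Dan, Finn, Ivy, Kim, Pat, Tess, Vic, Xiu} = {Dan, Finn, Kim}
Observed ⟦striped soldier⟧ = {Finn, Pat, Tess, Vic}.
These differ, so the modifier is not intersective in this model.

no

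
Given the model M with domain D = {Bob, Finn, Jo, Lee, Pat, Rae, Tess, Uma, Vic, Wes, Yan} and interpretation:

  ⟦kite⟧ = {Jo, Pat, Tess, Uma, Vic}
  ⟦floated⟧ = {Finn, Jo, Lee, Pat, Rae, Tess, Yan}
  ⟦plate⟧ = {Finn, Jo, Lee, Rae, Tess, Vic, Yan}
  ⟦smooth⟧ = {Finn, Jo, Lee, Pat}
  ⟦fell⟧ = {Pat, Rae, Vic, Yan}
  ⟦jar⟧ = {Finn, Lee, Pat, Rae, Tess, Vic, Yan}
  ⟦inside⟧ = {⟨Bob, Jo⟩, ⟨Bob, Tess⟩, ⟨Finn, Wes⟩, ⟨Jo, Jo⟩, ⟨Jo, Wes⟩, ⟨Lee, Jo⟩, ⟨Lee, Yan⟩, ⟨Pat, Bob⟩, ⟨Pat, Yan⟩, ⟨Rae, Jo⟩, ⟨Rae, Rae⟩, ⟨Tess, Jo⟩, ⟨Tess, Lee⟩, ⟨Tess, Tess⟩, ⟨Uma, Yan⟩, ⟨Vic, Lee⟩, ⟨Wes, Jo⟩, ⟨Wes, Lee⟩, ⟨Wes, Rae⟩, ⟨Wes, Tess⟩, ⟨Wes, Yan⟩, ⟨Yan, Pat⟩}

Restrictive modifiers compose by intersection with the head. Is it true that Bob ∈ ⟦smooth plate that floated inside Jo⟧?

no

⟦that floated⟧ = ⟦floated⟧ = {Finn, Jo, Lee, Pat, Rae, Tess, Yan}
⟦inside Jo⟧ = {x : ⟨x, Jo⟩ ∈ ⟦inside⟧} = {Bob, Jo, Lee, Rae, Tess, Wes}
⟦plate⟧ = {Finn, Jo, Lee, Rae, Tess, Vic, Yan}
… ∩ ⟦that floated⟧ = {Finn, Jo, Lee, Rae, Tess, Vic, Yan} ∩ {Finn, Jo, Lee, Pat, Rae, Tess, Yan} = {Finn, Jo, Lee, Rae, Tess, Yan}
… ∩ ⟦inside Jo⟧ = {Finn, Jo, Lee, Rae, Tess, Yan} ∩ {Bob, Jo, Lee, Rae, Tess, Wes} = {Jo, Lee, Rae, Tess}
… ∩ ⟦smooth⟧ = {Jo, Lee, Rae, Tess} ∩ {Finn, Jo, Lee, Pat} = {Jo, Lee}
⟦smooth plate that floated inside Jo⟧ = {Jo, Lee}; Bob ∉ this set.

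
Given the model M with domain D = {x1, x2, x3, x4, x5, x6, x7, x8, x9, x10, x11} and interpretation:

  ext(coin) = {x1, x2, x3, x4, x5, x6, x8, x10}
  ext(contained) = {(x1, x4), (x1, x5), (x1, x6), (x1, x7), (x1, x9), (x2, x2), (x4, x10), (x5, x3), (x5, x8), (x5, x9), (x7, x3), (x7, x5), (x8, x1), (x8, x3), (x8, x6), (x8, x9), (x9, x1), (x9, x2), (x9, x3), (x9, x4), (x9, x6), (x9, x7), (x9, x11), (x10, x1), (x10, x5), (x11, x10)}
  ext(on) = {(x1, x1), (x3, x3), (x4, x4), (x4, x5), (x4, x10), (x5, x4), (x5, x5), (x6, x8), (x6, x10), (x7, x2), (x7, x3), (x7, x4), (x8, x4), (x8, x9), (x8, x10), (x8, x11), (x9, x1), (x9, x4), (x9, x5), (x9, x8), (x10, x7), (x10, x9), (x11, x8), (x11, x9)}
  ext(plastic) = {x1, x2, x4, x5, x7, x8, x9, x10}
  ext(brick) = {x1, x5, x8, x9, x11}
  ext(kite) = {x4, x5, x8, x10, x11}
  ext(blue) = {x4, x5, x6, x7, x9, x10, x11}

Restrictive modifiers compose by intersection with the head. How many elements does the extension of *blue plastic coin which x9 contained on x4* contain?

⟦which x9 contained⟧ = {x : ⟨x9, x⟩ ∈ ⟦contained⟧} = {x1, x2, x3, x4, x6, x7, x11}
⟦on x4⟧ = {x : ⟨x, x4⟩ ∈ ⟦on⟧} = {x4, x5, x7, x8, x9}
⟦coin⟧ = {x1, x2, x3, x4, x5, x6, x8, x10}
… ∩ ⟦which x9 contained⟧ = {x1, x2, x3, x4, x5, x6, x8, x10} ∩ {x1, x2, x3, x4, x6, x7, x11} = {x1, x2, x3, x4, x6}
… ∩ ⟦on x4⟧ = {x1, x2, x3, x4, x6} ∩ {x4, x5, x7, x8, x9} = {x4}
… ∩ ⟦blue⟧ = {x4} ∩ {x4, x5, x6, x7, x9, x10, x11} = {x4}
… ∩ ⟦plastic⟧ = {x4} ∩ {x1, x2, x4, x5, x7, x8, x9, x10} = {x4}
⟦blue plastic coin which x9 contained on x4⟧ = {x4}, so the cardinality is 1.

1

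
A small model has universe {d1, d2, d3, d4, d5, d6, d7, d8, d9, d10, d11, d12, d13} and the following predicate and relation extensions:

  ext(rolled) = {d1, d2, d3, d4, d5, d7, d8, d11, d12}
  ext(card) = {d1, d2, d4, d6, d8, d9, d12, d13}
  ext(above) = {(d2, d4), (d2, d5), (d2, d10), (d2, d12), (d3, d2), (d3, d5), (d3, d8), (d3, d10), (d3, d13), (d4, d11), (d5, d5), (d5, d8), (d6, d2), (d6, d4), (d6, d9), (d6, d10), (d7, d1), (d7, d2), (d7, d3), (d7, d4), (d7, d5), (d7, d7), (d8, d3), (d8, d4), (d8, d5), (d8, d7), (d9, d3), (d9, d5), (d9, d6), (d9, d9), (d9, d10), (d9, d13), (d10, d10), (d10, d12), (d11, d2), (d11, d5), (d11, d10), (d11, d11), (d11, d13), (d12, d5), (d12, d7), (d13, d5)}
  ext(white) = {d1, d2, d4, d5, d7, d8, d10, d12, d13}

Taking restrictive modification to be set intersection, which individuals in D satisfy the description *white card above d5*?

{d2, d8, d12, d13}

⟦above d5⟧ = {x : ⟨x, d5⟩ ∈ ⟦above⟧} = {d2, d3, d5, d7, d8, d9, d11, d12, d13}
⟦card⟧ = {d1, d2, d4, d6, d8, d9, d12, d13}
… ∩ ⟦above d5⟧ = {d1, d2, d4, d6, d8, d9, d12, d13} ∩ {d2, d3, d5, d7, d8, d9, d11, d12, d13} = {d2, d8, d9, d12, d13}
… ∩ ⟦white⟧ = {d2, d8, d9, d12, d13} ∩ {d1, d2, d4, d5, d7, d8, d10, d12, d13} = {d2, d8, d12, d13}
So ⟦white card above d5⟧ = {d2, d8, d12, d13}.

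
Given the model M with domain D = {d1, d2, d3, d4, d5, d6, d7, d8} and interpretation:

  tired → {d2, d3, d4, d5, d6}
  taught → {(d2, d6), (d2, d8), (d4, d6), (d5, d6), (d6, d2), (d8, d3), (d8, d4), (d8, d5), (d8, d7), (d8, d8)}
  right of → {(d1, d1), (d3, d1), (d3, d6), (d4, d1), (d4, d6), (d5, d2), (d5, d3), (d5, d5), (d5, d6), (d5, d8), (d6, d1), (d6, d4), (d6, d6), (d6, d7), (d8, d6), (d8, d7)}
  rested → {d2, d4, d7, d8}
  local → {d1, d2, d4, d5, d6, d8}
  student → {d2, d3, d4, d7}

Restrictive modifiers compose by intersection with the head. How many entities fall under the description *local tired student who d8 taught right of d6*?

⟦who d8 taught⟧ = {x : ⟨d8, x⟩ ∈ ⟦taught⟧} = {d3, d4, d5, d7, d8}
⟦right of d6⟧ = {x : ⟨x, d6⟩ ∈ ⟦right of⟧} = {d3, d4, d5, d6, d8}
⟦student⟧ = {d2, d3, d4, d7}
… ∩ ⟦who d8 taught⟧ = {d2, d3, d4, d7} ∩ {d3, d4, d5, d7, d8} = {d3, d4, d7}
… ∩ ⟦right of d6⟧ = {d3, d4, d7} ∩ {d3, d4, d5, d6, d8} = {d3, d4}
… ∩ ⟦local⟧ = {d3, d4} ∩ {d1, d2, d4, d5, d6, d8} = {d4}
… ∩ ⟦tired⟧ = {d4} ∩ {d2, d3, d4, d5, d6} = {d4}
⟦local tired student who d8 taught right of d6⟧ = {d4}, so the cardinality is 1.

1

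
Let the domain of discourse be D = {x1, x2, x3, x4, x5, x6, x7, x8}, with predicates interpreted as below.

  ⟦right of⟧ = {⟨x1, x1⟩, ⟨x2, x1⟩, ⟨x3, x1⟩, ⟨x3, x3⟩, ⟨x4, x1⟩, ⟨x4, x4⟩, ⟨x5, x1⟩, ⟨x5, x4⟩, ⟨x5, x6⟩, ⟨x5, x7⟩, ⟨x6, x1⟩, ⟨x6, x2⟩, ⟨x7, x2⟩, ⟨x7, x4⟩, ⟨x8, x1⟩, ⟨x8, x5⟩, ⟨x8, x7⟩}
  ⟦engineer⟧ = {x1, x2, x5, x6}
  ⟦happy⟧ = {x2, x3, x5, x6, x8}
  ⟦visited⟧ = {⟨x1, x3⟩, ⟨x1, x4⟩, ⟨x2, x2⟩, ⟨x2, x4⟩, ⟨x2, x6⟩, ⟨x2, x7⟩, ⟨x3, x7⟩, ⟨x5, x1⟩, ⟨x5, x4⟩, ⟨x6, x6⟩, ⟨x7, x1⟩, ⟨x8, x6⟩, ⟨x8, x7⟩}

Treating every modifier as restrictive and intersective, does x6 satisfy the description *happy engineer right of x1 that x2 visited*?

⟦right of x1⟧ = {x : ⟨x, x1⟩ ∈ ⟦right of⟧} = {x1, x2, x3, x4, x5, x6, x8}
⟦that x2 visited⟧ = {x : ⟨x2, x⟩ ∈ ⟦visited⟧} = {x2, x4, x6, x7}
⟦engineer⟧ = {x1, x2, x5, x6}
… ∩ ⟦right of x1⟧ = {x1, x2, x5, x6} ∩ {x1, x2, x3, x4, x5, x6, x8} = {x1, x2, x5, x6}
… ∩ ⟦that x2 visited⟧ = {x1, x2, x5, x6} ∩ {x2, x4, x6, x7} = {x2, x6}
… ∩ ⟦happy⟧ = {x2, x6} ∩ {x2, x3, x5, x6, x8} = {x2, x6}
⟦happy engineer right of x1 that x2 visited⟧ = {x2, x6}; x6 ∈ this set.

yes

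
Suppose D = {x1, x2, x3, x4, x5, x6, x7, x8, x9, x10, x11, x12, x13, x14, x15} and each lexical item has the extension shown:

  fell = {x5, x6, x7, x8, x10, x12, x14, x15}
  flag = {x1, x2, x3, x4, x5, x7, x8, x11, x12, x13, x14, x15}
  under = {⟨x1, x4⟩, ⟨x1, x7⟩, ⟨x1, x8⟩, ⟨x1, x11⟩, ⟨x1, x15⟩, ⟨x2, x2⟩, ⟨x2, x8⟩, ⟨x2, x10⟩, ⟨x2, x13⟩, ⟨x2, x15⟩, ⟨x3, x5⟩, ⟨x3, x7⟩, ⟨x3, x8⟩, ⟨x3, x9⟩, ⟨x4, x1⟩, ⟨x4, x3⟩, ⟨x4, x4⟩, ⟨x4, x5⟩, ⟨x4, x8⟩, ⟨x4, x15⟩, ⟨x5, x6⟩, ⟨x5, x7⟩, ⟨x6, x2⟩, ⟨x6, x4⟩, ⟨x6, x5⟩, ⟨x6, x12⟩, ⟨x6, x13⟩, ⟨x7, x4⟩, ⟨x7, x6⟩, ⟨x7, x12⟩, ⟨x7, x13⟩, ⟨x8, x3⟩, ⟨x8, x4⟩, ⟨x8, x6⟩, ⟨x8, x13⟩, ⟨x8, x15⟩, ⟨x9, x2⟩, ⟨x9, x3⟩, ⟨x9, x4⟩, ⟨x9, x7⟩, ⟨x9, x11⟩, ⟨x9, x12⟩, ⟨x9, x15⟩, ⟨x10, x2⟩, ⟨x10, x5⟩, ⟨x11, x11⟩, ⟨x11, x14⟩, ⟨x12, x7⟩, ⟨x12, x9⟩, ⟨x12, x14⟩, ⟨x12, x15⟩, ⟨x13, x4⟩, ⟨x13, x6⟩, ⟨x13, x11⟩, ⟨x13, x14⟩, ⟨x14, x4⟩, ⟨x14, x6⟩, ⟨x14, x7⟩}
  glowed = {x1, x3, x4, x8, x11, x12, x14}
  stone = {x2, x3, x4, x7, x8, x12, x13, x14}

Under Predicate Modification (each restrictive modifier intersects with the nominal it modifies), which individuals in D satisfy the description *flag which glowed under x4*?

{x1, x4, x8, x14}

⟦which glowed⟧ = ⟦glowed⟧ = {x1, x3, x4, x8, x11, x12, x14}
⟦under x4⟧ = {x : ⟨x, x4⟩ ∈ ⟦under⟧} = {x1, x4, x6, x7, x8, x9, x13, x14}
⟦flag⟧ = {x1, x2, x3, x4, x5, x7, x8, x11, x12, x13, x14, x15}
… ∩ ⟦which glowed⟧ = {x1, x2, x3, x4, x5, x7, x8, x11, x12, x13, x14, x15} ∩ {x1, x3, x4, x8, x11, x12, x14} = {x1, x3, x4, x8, x11, x12, x14}
… ∩ ⟦under x4⟧ = {x1, x3, x4, x8, x11, x12, x14} ∩ {x1, x4, x6, x7, x8, x9, x13, x14} = {x1, x4, x8, x14}
So ⟦flag which glowed under x4⟧ = {x1, x4, x8, x14}.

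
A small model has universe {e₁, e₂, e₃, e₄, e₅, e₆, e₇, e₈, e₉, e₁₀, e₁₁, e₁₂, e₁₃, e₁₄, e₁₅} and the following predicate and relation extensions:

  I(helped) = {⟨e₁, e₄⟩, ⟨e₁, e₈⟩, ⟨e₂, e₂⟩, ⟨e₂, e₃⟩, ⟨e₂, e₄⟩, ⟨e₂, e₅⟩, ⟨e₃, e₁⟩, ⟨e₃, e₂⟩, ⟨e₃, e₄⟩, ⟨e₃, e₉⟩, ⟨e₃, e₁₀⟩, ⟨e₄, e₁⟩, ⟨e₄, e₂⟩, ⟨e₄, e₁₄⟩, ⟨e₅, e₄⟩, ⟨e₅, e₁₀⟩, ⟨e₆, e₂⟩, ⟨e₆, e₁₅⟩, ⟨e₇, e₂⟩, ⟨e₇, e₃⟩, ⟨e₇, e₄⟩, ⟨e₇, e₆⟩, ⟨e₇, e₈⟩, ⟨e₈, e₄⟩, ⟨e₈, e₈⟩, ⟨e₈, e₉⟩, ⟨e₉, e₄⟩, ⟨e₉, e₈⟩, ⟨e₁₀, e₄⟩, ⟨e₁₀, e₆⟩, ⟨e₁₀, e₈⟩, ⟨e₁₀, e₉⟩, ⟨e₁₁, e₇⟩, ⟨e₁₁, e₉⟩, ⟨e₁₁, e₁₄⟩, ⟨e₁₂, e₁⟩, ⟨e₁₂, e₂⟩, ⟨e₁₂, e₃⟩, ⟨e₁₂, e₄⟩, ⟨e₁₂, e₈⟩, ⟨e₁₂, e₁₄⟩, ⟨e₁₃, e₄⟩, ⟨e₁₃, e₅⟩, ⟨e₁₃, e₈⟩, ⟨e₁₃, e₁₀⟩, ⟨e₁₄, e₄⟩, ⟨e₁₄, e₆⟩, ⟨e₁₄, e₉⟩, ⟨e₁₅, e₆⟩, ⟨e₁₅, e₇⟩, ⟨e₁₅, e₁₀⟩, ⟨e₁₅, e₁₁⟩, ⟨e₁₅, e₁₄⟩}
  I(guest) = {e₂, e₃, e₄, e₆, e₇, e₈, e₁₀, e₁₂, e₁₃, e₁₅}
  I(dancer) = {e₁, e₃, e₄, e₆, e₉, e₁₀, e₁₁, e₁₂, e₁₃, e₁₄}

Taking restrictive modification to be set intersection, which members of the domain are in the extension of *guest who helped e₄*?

⟦who helped e₄⟧ = {x : ⟨x, e₄⟩ ∈ ⟦helped⟧} = {e₁, e₂, e₃, e₅, e₇, e₈, e₉, e₁₀, e₁₂, e₁₃, e₁₄}
⟦guest⟧ = {e₂, e₃, e₄, e₆, e₇, e₈, e₁₀, e₁₂, e₁₃, e₁₅}
… ∩ ⟦who helped e₄⟧ = {e₂, e₃, e₄, e₆, e₇, e₈, e₁₀, e₁₂, e₁₃, e₁₅} ∩ {e₁, e₂, e₃, e₅, e₇, e₈, e₉, e₁₀, e₁₂, e₁₃, e₁₄} = {e₂, e₃, e₇, e₈, e₁₀, e₁₂, e₁₃}
So ⟦guest who helped e₄⟧ = {e₂, e₃, e₇, e₈, e₁₀, e₁₂, e₁₃}.

{e₂, e₃, e₇, e₈, e₁₀, e₁₂, e₁₃}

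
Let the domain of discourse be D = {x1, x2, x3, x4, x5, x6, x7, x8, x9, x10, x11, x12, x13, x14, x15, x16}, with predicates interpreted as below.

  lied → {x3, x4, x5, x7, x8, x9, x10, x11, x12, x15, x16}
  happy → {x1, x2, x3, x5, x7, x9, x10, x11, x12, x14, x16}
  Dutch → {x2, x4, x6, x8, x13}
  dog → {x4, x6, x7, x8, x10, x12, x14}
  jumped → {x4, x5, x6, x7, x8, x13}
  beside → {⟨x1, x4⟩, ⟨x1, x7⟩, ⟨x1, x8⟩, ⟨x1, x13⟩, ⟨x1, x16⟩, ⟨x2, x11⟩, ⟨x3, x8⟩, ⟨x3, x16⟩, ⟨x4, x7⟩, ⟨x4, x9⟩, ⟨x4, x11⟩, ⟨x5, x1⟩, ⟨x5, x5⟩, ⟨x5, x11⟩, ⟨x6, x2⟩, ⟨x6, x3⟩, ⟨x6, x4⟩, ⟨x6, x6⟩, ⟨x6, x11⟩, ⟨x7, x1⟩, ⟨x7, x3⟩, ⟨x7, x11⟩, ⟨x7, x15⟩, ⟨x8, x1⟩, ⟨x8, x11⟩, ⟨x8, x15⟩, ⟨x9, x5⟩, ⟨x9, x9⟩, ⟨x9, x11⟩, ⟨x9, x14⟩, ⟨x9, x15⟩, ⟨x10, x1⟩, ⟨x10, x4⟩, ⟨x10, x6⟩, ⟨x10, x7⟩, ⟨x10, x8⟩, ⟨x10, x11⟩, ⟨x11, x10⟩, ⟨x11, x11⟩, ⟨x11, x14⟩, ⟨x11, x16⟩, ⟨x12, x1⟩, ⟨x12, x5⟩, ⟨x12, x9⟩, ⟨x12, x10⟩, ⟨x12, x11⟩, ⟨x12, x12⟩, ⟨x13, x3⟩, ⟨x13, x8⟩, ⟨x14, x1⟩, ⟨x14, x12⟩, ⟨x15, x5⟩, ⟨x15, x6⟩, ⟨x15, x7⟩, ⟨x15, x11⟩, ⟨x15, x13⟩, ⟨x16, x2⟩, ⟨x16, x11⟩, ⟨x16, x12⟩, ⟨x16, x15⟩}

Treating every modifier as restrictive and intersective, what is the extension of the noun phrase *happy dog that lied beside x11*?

⟦that lied⟧ = ⟦lied⟧ = {x3, x4, x5, x7, x8, x9, x10, x11, x12, x15, x16}
⟦beside x11⟧ = {x : ⟨x, x11⟩ ∈ ⟦beside⟧} = {x2, x4, x5, x6, x7, x8, x9, x10, x11, x12, x15, x16}
⟦dog⟧ = {x4, x6, x7, x8, x10, x12, x14}
… ∩ ⟦that lied⟧ = {x4, x6, x7, x8, x10, x12, x14} ∩ {x3, x4, x5, x7, x8, x9, x10, x11, x12, x15, x16} = {x4, x7, x8, x10, x12}
… ∩ ⟦beside x11⟧ = {x4, x7, x8, x10, x12} ∩ {x2, x4, x5, x6, x7, x8, x9, x10, x11, x12, x15, x16} = {x4, x7, x8, x10, x12}
… ∩ ⟦happy⟧ = {x4, x7, x8, x10, x12} ∩ {x1, x2, x3, x5, x7, x9, x10, x11, x12, x14, x16} = {x7, x10, x12}
So ⟦happy dog that lied beside x11⟧ = {x7, x10, x12}.

{x7, x10, x12}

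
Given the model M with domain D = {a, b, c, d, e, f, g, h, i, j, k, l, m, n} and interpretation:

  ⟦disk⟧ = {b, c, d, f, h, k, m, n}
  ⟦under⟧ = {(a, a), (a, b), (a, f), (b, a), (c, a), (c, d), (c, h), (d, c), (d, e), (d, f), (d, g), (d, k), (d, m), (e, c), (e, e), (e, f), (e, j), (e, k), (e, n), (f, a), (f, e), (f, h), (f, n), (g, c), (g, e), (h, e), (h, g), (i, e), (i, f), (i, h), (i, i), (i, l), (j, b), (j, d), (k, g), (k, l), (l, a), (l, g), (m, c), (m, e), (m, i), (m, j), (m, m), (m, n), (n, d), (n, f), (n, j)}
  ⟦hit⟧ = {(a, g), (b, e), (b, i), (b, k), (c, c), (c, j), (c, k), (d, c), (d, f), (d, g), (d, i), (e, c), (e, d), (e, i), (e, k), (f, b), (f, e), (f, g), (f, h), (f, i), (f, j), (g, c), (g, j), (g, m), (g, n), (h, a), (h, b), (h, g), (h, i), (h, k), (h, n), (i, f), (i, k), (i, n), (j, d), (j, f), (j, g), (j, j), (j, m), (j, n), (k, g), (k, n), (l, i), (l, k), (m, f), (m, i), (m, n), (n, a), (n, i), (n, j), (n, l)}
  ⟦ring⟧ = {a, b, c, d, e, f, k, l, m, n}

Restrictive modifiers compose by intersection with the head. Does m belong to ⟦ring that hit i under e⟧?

⟦that hit i⟧ = {x : ⟨x, i⟩ ∈ ⟦hit⟧} = {b, d, e, f, h, l, m, n}
⟦under e⟧ = {x : ⟨x, e⟩ ∈ ⟦under⟧} = {d, e, f, g, h, i, m}
⟦ring⟧ = {a, b, c, d, e, f, k, l, m, n}
… ∩ ⟦that hit i⟧ = {a, b, c, d, e, f, k, l, m, n} ∩ {b, d, e, f, h, l, m, n} = {b, d, e, f, l, m, n}
… ∩ ⟦under e⟧ = {b, d, e, f, l, m, n} ∩ {d, e, f, g, h, i, m} = {d, e, f, m}
⟦ring that hit i under e⟧ = {d, e, f, m}; m ∈ this set.

yes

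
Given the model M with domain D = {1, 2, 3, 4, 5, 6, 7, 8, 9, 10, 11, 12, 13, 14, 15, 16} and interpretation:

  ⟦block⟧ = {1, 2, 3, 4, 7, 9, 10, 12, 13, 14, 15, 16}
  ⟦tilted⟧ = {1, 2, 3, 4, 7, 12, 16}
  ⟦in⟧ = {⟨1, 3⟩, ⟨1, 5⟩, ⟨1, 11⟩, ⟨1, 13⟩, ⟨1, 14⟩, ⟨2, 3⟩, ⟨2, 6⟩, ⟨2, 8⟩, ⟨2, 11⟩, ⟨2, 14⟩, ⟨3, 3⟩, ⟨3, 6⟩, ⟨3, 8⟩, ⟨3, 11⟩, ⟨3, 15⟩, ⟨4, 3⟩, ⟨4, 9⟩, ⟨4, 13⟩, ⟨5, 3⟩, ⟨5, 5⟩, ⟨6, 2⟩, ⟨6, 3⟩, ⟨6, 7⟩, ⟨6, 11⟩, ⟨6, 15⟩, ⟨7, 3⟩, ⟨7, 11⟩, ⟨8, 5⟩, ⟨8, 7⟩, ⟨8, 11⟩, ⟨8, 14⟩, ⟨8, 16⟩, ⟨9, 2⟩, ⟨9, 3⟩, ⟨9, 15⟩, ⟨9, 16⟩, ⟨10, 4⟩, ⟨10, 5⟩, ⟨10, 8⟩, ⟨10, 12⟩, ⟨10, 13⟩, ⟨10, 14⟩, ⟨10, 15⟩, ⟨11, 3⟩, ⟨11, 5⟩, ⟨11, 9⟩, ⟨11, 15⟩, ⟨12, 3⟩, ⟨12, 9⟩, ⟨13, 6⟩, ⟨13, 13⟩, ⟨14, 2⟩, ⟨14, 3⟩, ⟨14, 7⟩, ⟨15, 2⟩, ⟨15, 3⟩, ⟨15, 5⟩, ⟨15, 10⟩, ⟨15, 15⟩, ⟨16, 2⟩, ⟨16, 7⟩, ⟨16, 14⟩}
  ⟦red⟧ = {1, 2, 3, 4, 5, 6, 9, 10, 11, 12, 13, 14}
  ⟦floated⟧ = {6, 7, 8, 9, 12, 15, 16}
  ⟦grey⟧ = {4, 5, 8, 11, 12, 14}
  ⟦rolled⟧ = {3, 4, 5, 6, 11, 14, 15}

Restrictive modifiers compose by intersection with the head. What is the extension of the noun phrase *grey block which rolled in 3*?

{4, 14}

⟦which rolled⟧ = ⟦rolled⟧ = {3, 4, 5, 6, 11, 14, 15}
⟦in 3⟧ = {x : ⟨x, 3⟩ ∈ ⟦in⟧} = {1, 2, 3, 4, 5, 6, 7, 9, 11, 12, 14, 15}
⟦block⟧ = {1, 2, 3, 4, 7, 9, 10, 12, 13, 14, 15, 16}
… ∩ ⟦which rolled⟧ = {1, 2, 3, 4, 7, 9, 10, 12, 13, 14, 15, 16} ∩ {3, 4, 5, 6, 11, 14, 15} = {3, 4, 14, 15}
… ∩ ⟦in 3⟧ = {3, 4, 14, 15} ∩ {1, 2, 3, 4, 5, 6, 7, 9, 11, 12, 14, 15} = {3, 4, 14, 15}
… ∩ ⟦grey⟧ = {3, 4, 14, 15} ∩ {4, 5, 8, 11, 12, 14} = {4, 14}
So ⟦grey block which rolled in 3⟧ = {4, 14}.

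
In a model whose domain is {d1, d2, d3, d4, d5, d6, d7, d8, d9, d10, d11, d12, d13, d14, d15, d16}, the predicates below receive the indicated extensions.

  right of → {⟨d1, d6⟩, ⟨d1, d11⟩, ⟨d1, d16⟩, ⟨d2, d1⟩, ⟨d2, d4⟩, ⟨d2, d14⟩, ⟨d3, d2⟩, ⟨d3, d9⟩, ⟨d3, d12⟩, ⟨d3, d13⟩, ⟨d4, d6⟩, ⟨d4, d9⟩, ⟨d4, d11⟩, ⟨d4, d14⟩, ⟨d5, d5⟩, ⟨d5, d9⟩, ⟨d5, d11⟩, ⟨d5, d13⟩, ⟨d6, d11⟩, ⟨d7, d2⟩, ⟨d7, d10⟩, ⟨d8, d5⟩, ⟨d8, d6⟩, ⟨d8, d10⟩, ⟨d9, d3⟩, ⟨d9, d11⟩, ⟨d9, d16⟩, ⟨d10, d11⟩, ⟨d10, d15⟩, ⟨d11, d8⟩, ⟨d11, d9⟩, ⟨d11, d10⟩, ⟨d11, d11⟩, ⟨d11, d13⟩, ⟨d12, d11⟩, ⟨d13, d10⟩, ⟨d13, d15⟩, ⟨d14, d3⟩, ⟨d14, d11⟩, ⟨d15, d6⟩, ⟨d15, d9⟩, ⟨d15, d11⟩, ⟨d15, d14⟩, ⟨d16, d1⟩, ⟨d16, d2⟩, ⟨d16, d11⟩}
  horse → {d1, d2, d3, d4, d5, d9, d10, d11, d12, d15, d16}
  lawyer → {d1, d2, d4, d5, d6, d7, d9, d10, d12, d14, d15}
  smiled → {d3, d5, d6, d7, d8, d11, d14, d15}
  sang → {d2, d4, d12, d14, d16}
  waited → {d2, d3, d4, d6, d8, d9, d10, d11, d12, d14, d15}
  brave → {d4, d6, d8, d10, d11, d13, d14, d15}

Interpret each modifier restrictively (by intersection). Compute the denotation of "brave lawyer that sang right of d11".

{d4, d14}

⟦that sang⟧ = ⟦sang⟧ = {d2, d4, d12, d14, d16}
⟦right of d11⟧ = {x : ⟨x, d11⟩ ∈ ⟦right of⟧} = {d1, d4, d5, d6, d9, d10, d11, d12, d14, d15, d16}
⟦lawyer⟧ = {d1, d2, d4, d5, d6, d7, d9, d10, d12, d14, d15}
… ∩ ⟦that sang⟧ = {d1, d2, d4, d5, d6, d7, d9, d10, d12, d14, d15} ∩ {d2, d4, d12, d14, d16} = {d2, d4, d12, d14}
… ∩ ⟦right of d11⟧ = {d2, d4, d12, d14} ∩ {d1, d4, d5, d6, d9, d10, d11, d12, d14, d15, d16} = {d4, d12, d14}
… ∩ ⟦brave⟧ = {d4, d12, d14} ∩ {d4, d6, d8, d10, d11, d13, d14, d15} = {d4, d14}
So ⟦brave lawyer that sang right of d11⟧ = {d4, d14}.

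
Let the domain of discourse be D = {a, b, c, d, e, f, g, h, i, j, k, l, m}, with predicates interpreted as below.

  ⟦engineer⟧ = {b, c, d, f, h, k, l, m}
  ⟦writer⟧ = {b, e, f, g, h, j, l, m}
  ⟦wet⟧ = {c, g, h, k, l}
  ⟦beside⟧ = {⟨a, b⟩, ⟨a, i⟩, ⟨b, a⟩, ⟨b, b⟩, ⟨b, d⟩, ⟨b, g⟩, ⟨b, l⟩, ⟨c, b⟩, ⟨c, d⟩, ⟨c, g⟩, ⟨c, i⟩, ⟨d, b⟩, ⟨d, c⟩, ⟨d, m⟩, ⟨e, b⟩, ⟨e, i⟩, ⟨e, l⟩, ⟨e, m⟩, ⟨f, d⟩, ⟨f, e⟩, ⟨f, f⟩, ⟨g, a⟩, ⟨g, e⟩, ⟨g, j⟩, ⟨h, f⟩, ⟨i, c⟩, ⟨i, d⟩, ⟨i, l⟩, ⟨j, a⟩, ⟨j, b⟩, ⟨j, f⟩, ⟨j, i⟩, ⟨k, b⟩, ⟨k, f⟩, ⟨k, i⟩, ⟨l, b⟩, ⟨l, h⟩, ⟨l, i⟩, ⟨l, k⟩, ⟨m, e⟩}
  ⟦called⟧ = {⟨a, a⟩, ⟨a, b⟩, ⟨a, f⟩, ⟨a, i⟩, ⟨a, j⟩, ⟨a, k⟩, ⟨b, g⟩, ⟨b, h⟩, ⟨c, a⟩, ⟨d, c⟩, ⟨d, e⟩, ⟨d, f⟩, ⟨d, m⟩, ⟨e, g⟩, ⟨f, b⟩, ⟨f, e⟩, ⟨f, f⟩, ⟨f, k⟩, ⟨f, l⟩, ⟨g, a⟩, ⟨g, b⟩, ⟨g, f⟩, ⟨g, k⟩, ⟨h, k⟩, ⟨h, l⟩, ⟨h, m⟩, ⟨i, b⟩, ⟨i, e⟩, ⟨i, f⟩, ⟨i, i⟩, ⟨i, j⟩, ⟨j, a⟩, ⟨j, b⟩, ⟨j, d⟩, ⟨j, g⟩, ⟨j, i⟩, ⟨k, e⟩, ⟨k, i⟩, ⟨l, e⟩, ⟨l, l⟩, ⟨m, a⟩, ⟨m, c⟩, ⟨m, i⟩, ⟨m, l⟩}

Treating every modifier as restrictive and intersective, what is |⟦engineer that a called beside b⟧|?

⟦that a called⟧ = {x : ⟨a, x⟩ ∈ ⟦called⟧} = {a, b, f, i, j, k}
⟦beside b⟧ = {x : ⟨x, b⟩ ∈ ⟦beside⟧} = {a, b, c, d, e, j, k, l}
⟦engineer⟧ = {b, c, d, f, h, k, l, m}
… ∩ ⟦that a called⟧ = {b, c, d, f, h, k, l, m} ∩ {a, b, f, i, j, k} = {b, f, k}
… ∩ ⟦beside b⟧ = {b, f, k} ∩ {a, b, c, d, e, j, k, l} = {b, k}
⟦engineer that a called beside b⟧ = {b, k}, so the cardinality is 2.

2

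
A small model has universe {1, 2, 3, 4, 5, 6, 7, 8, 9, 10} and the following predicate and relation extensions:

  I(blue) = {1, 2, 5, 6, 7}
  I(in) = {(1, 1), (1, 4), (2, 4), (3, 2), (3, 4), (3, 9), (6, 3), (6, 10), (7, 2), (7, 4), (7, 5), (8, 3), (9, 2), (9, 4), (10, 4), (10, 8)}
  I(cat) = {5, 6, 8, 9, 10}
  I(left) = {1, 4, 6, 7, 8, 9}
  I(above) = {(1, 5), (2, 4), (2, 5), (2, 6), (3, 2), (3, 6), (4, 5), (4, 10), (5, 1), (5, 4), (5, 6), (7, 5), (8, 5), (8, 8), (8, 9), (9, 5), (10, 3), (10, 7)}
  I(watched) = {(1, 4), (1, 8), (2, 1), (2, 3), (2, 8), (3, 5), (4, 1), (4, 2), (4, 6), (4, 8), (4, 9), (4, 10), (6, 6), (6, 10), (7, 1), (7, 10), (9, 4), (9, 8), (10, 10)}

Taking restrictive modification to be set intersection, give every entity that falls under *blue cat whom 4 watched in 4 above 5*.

{}

⟦whom 4 watched⟧ = {x : ⟨4, x⟩ ∈ ⟦watched⟧} = {1, 2, 6, 8, 9, 10}
⟦in 4⟧ = {x : ⟨x, 4⟩ ∈ ⟦in⟧} = {1, 2, 3, 7, 9, 10}
⟦above 5⟧ = {x : ⟨x, 5⟩ ∈ ⟦above⟧} = {1, 2, 4, 7, 8, 9}
⟦cat⟧ = {5, 6, 8, 9, 10}
… ∩ ⟦whom 4 watched⟧ = {5, 6, 8, 9, 10} ∩ {1, 2, 6, 8, 9, 10} = {6, 8, 9, 10}
… ∩ ⟦in 4⟧ = {6, 8, 9, 10} ∩ {1, 2, 3, 7, 9, 10} = {9, 10}
… ∩ ⟦above 5⟧ = {9, 10} ∩ {1, 2, 4, 7, 8, 9} = {9}
… ∩ ⟦blue⟧ = {9} ∩ {1, 2, 5, 6, 7} = ∅
So ⟦blue cat whom 4 watched in 4 above 5⟧ = {}.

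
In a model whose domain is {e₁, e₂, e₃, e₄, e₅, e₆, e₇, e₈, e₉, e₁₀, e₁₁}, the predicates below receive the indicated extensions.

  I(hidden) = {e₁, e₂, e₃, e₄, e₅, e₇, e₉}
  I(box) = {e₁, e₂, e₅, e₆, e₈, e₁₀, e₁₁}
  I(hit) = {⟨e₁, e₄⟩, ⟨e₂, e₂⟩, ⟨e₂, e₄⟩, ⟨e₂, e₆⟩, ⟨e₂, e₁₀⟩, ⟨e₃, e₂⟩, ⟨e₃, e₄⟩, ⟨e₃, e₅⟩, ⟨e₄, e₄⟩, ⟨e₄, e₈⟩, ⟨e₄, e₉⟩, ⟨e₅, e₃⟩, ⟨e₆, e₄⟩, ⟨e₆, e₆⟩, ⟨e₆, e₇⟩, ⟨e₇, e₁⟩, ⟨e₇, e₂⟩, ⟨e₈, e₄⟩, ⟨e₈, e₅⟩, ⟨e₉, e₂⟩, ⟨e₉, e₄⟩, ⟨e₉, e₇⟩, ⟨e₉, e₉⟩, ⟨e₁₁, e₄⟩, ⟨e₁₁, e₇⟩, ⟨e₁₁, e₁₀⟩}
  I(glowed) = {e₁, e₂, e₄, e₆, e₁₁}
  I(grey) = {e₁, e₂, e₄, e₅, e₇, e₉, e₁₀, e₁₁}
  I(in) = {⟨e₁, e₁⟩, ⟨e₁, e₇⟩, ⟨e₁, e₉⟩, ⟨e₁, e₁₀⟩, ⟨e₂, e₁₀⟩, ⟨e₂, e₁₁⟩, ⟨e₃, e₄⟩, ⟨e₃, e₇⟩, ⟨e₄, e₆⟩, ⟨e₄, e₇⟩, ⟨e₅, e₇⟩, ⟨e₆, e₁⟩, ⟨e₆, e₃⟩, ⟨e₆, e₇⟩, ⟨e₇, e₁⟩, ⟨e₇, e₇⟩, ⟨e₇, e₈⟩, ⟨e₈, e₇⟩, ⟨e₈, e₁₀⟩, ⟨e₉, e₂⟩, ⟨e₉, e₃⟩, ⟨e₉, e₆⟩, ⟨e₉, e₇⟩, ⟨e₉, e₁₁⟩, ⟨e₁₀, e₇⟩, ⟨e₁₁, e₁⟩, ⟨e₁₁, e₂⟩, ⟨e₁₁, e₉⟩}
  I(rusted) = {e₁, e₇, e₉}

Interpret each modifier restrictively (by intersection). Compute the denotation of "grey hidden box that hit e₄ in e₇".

⟦that hit e₄⟧ = {x : ⟨x, e₄⟩ ∈ ⟦hit⟧} = {e₁, e₂, e₃, e₄, e₆, e₈, e₉, e₁₁}
⟦in e₇⟧ = {x : ⟨x, e₇⟩ ∈ ⟦in⟧} = {e₁, e₃, e₄, e₅, e₆, e₇, e₈, e₉, e₁₀}
⟦box⟧ = {e₁, e₂, e₅, e₆, e₈, e₁₀, e₁₁}
… ∩ ⟦that hit e₄⟧ = {e₁, e₂, e₅, e₆, e₈, e₁₀, e₁₁} ∩ {e₁, e₂, e₃, e₄, e₆, e₈, e₉, e₁₁} = {e₁, e₂, e₆, e₈, e₁₁}
… ∩ ⟦in e₇⟧ = {e₁, e₂, e₆, e₈, e₁₁} ∩ {e₁, e₃, e₄, e₅, e₆, e₇, e₈, e₉, e₁₀} = {e₁, e₆, e₈}
… ∩ ⟦grey⟧ = {e₁, e₆, e₈} ∩ {e₁, e₂, e₄, e₅, e₇, e₉, e₁₀, e₁₁} = {e₁}
… ∩ ⟦hidden⟧ = {e₁} ∩ {e₁, e₂, e₃, e₄, e₅, e₇, e₉} = {e₁}
So ⟦grey hidden box that hit e₄ in e₇⟧ = {e₁}.

{e₁}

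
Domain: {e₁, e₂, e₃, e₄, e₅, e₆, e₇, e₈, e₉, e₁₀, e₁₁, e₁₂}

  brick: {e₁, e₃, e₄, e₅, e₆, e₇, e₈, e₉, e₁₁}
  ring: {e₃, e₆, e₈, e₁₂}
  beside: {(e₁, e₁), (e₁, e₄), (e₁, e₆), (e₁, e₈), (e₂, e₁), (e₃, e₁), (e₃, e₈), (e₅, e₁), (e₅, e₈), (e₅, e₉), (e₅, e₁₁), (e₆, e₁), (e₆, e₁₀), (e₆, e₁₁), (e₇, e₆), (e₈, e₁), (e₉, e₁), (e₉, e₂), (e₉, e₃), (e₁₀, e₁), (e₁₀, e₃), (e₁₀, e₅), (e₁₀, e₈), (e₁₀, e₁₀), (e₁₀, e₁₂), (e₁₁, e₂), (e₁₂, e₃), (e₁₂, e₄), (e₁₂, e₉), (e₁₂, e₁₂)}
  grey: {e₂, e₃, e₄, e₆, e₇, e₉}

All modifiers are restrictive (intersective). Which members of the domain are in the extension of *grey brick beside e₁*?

⟦beside e₁⟧ = {x : ⟨x, e₁⟩ ∈ ⟦beside⟧} = {e₁, e₂, e₃, e₅, e₆, e₈, e₉, e₁₀}
⟦brick⟧ = {e₁, e₃, e₄, e₅, e₆, e₇, e₈, e₉, e₁₁}
… ∩ ⟦beside e₁⟧ = {e₁, e₃, e₄, e₅, e₆, e₇, e₈, e₉, e₁₁} ∩ {e₁, e₂, e₃, e₅, e₆, e₈, e₉, e₁₀} = {e₁, e₃, e₅, e₆, e₈, e₉}
… ∩ ⟦grey⟧ = {e₁, e₃, e₅, e₆, e₈, e₉} ∩ {e₂, e₃, e₄, e₆, e₇, e₉} = {e₃, e₆, e₉}
So ⟦grey brick beside e₁⟧ = {e₃, e₆, e₉}.

{e₃, e₆, e₉}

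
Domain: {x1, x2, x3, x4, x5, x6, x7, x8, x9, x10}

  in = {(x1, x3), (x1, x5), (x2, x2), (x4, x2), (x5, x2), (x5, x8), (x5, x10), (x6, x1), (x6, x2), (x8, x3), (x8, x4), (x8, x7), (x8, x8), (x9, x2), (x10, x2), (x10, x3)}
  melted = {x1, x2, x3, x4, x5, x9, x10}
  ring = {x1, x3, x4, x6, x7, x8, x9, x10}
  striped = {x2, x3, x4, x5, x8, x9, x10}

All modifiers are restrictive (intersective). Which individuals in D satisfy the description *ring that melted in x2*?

{x4, x9, x10}

⟦that melted⟧ = ⟦melted⟧ = {x1, x2, x3, x4, x5, x9, x10}
⟦in x2⟧ = {x : ⟨x, x2⟩ ∈ ⟦in⟧} = {x2, x4, x5, x6, x9, x10}
⟦ring⟧ = {x1, x3, x4, x6, x7, x8, x9, x10}
… ∩ ⟦that melted⟧ = {x1, x3, x4, x6, x7, x8, x9, x10} ∩ {x1, x2, x3, x4, x5, x9, x10} = {x1, x3, x4, x9, x10}
… ∩ ⟦in x2⟧ = {x1, x3, x4, x9, x10} ∩ {x2, x4, x5, x6, x9, x10} = {x4, x9, x10}
So ⟦ring that melted in x2⟧ = {x4, x9, x10}.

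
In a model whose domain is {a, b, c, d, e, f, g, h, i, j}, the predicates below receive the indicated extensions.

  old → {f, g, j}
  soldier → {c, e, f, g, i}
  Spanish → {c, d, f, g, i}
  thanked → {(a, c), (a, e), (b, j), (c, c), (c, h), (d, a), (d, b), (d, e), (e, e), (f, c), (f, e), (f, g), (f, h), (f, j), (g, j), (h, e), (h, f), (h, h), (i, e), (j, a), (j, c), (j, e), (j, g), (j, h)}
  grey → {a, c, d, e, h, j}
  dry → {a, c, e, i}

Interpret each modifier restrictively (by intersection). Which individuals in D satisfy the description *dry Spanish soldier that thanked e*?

{i}

⟦that thanked e⟧ = {x : ⟨x, e⟩ ∈ ⟦thanked⟧} = {a, d, e, f, h, i, j}
⟦soldier⟧ = {c, e, f, g, i}
… ∩ ⟦that thanked e⟧ = {c, e, f, g, i} ∩ {a, d, e, f, h, i, j} = {e, f, i}
… ∩ ⟦dry⟧ = {e, f, i} ∩ {a, c, e, i} = {e, i}
… ∩ ⟦Spanish⟧ = {e, i} ∩ {c, d, f, g, i} = {i}
So ⟦dry Spanish soldier that thanked e⟧ = {i}.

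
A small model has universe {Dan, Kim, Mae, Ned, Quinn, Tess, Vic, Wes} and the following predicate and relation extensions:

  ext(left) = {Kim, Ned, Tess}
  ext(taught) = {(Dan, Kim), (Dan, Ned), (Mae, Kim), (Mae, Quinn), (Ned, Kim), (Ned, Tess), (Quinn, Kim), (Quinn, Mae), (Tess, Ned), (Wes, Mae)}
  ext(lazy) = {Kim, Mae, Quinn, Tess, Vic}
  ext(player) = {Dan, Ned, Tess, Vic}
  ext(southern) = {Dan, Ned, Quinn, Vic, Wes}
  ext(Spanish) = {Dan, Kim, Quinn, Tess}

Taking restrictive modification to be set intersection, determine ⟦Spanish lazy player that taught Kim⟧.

{}

⟦that taught Kim⟧ = {x : ⟨x, Kim⟩ ∈ ⟦taught⟧} = {Dan, Mae, Ned, Quinn}
⟦player⟧ = {Dan, Ned, Tess, Vic}
… ∩ ⟦that taught Kim⟧ = {Dan, Ned, Tess, Vic} ∩ {Dan, Mae, Ned, Quinn} = {Dan, Ned}
… ∩ ⟦Spanish⟧ = {Dan, Ned} ∩ {Dan, Kim, Quinn, Tess} = {Dan}
… ∩ ⟦lazy⟧ = {Dan} ∩ {Kim, Mae, Quinn, Tess, Vic} = ∅
So ⟦Spanish lazy player that taught Kim⟧ = {}.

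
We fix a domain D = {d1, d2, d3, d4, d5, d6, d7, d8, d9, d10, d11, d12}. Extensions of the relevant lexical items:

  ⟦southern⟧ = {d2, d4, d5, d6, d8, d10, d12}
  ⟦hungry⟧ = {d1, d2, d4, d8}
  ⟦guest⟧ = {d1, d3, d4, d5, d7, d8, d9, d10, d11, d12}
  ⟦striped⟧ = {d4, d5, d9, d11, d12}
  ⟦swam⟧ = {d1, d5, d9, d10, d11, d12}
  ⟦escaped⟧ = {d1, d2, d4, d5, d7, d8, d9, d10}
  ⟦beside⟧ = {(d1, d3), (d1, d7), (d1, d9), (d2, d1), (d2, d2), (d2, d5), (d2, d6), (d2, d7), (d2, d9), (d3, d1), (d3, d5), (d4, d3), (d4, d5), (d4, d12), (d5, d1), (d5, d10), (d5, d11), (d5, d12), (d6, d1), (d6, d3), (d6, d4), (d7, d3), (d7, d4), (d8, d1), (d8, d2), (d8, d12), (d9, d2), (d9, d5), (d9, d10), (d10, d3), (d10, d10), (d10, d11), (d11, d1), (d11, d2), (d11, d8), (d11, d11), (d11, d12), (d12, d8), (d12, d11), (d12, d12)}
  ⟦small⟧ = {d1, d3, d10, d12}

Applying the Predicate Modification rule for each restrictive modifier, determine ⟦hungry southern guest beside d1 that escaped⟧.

⟦beside d1⟧ = {x : ⟨x, d1⟩ ∈ ⟦beside⟧} = {d2, d3, d5, d6, d8, d11}
⟦that escaped⟧ = ⟦escaped⟧ = {d1, d2, d4, d5, d7, d8, d9, d10}
⟦guest⟧ = {d1, d3, d4, d5, d7, d8, d9, d10, d11, d12}
… ∩ ⟦beside d1⟧ = {d1, d3, d4, d5, d7, d8, d9, d10, d11, d12} ∩ {d2, d3, d5, d6, d8, d11} = {d3, d5, d8, d11}
… ∩ ⟦that escaped⟧ = {d3, d5, d8, d11} ∩ {d1, d2, d4, d5, d7, d8, d9, d10} = {d5, d8}
… ∩ ⟦hungry⟧ = {d5, d8} ∩ {d1, d2, d4, d8} = {d8}
… ∩ ⟦southern⟧ = {d8} ∩ {d2, d4, d5, d6, d8, d10, d12} = {d8}
So ⟦hungry southern guest beside d1 that escaped⟧ = {d8}.

{d8}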